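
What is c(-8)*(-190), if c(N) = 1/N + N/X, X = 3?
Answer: 6365/12 ≈ 530.42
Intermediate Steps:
c(N) = 1/N + N/3
c(-8)*(-190) = (1/(-8) + (⅓)*(-8))*(-190) = (-⅛ - 8/3)*(-190) = -67/24*(-190) = 6365/12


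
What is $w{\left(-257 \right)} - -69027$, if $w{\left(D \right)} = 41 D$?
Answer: $58490$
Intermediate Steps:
$w{\left(-257 \right)} - -69027 = 41 \left(-257\right) - -69027 = -10537 + 69027 = 58490$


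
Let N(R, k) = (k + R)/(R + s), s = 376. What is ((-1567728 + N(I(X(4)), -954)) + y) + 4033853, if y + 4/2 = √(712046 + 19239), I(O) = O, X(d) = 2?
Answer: 66585253/27 + √731285 ≈ 2.4670e+6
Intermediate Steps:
y = -2 + √731285 (y = -2 + √(712046 + 19239) = -2 + √731285 ≈ 853.15)
N(R, k) = (R + k)/(376 + R) (N(R, k) = (k + R)/(R + 376) = (R + k)/(376 + R))
((-1567728 + N(I(X(4)), -954)) + y) + 4033853 = ((-1567728 + (2 - 954)/(376 + 2)) + (-2 + √731285)) + 4033853 = ((-1567728 - 952/378) + (-2 + √731285)) + 4033853 = ((-1567728 + (1/378)*(-952)) + (-2 + √731285)) + 4033853 = ((-1567728 - 68/27) + (-2 + √731285)) + 4033853 = (-42328724/27 + (-2 + √731285)) + 4033853 = (-42328778/27 + √731285) + 4033853 = 66585253/27 + √731285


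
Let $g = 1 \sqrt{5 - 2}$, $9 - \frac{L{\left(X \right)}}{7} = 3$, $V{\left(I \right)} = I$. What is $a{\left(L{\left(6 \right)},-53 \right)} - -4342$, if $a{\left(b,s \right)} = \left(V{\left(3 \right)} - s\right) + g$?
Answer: $4398 + \sqrt{3} \approx 4399.7$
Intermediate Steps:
$L{\left(X \right)} = 42$ ($L{\left(X \right)} = 63 - 21 = 42$)
$g = \sqrt{3}$ ($g = 1 \sqrt{3} = \sqrt{3} \approx 1.732$)
$a{\left(b,s \right)} = 3 + \sqrt{3} - s$ ($a{\left(b,s \right)} = \left(3 - s\right) + \sqrt{3} = 3 + \sqrt{3} - s$)
$a{\left(L{\left(6 \right)},-53 \right)} - -4342 = \left(3 + \sqrt{3} - -53\right) - -4342 = \left(3 + \sqrt{3} + 53\right) + 4342 = \left(56 + \sqrt{3}\right) + 4342 = 4398 + \sqrt{3}$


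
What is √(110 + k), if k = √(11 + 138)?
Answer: √(110 + √149) ≈ 11.055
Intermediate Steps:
k = √149 ≈ 12.207
√(110 + k) = √(110 + √149)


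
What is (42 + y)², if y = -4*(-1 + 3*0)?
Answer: 2116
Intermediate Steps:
y = 4 (y = -4*(-1 + 0) = -4*(-1) = 4)
(42 + y)² = (42 + 4)² = 46² = 2116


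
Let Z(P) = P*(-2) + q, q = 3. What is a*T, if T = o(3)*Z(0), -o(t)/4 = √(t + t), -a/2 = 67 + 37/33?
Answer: 17984*√6/11 ≈ 4004.7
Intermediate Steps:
Z(P) = 3 - 2*P (Z(P) = P*(-2) + 3 = -2*P + 3 = 3 - 2*P)
a = -4496/33 (a = -2*(67 + 37/33) = -2*2248/33 = -4496/33 ≈ -136.24)
o(t) = -4*√2*√t (o(t) = -4*√(t + t) = -4*√2*√t)
T = -12*√6 (T = (-4*√2*√3)*(3 - 2*0) = (-4*√6)*(3 + 0) = -4*√6*3 = -12*√6 ≈ -29.394)
a*T = -(-17984)*√6/11 = 17984*√6/11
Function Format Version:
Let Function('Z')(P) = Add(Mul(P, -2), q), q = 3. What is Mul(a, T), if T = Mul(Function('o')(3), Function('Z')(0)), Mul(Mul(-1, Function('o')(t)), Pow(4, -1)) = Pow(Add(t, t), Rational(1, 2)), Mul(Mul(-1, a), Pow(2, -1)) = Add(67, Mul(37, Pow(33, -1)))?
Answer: Mul(Rational(17984, 11), Pow(6, Rational(1, 2))) ≈ 4004.7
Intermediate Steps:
Function('Z')(P) = Add(3, Mul(-2, P)) (Function('Z')(P) = Add(Mul(P, -2), 3) = Add(Mul(-2, P), 3) = Add(3, Mul(-2, P)))
a = Rational(-4496, 33) (a = Mul(-2, Add(67, Mul(37, Pow(33, -1)))) = Mul(-2, Add(67, Mul(37, Rational(1, 33)))) = Mul(-2, Add(67, Rational(37, 33))) = Mul(-2, Rational(2248, 33)) = Rational(-4496, 33) ≈ -136.24)
Function('o')(t) = Mul(-4, Pow(2, Rational(1, 2)), Pow(t, Rational(1, 2))) (Function('o')(t) = Mul(-4, Pow(Add(t, t), Rational(1, 2))) = Mul(-4, Pow(Mul(2, t), Rational(1, 2))) = Mul(-4, Mul(Pow(2, Rational(1, 2)), Pow(t, Rational(1, 2)))) = Mul(-4, Pow(2, Rational(1, 2)), Pow(t, Rational(1, 2))))
T = Mul(-12, Pow(6, Rational(1, 2))) (T = Mul(Mul(-4, Pow(2, Rational(1, 2)), Pow(3, Rational(1, 2))), Add(3, Mul(-2, 0))) = Mul(Mul(-4, Pow(6, Rational(1, 2))), Add(3, 0)) = Mul(Mul(-4, Pow(6, Rational(1, 2))), 3) = Mul(-12, Pow(6, Rational(1, 2))) ≈ -29.394)
Mul(a, T) = Mul(Rational(-4496, 33), Mul(-12, Pow(6, Rational(1, 2)))) = Mul(Rational(17984, 11), Pow(6, Rational(1, 2)))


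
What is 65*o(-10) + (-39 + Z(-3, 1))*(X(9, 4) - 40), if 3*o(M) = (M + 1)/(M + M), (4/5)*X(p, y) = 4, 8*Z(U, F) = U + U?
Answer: 1401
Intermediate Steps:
Z(U, F) = U/4 (Z(U, F) = (U + U)/8 = (2*U)/8 = U/4)
X(p, y) = 5 (X(p, y) = (5/4)*4 = 5)
o(M) = (1 + M)/(6*M) (o(M) = ((M + 1)/(M + M))/3 = ((1 + M)/((2*M)))/3 = ((1 + M)*(1/(2*M)))/3 = ((1 + M)/(2*M))/3 = (1 + M)/(6*M))
65*o(-10) + (-39 + Z(-3, 1))*(X(9, 4) - 40) = 65*((1/6)*(1 - 10)/(-10)) + (-39 + (1/4)*(-3))*(5 - 40) = 65*((1/6)*(-1/10)*(-9)) + (-39 - 3/4)*(-35) = 65*(3/20) - 159/4*(-35) = 39/4 + 5565/4 = 1401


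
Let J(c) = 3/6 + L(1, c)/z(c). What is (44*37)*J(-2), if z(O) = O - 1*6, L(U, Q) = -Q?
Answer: 407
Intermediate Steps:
z(O) = -6 + O (z(O) = O - 6 = -6 + O)
J(c) = 1/2 - c/(-6 + c) (J(c) = 3/6 + (-c)/(-6 + c) = 3*(1/6) - c/(-6 + c) = 1/2 - c/(-6 + c))
(44*37)*J(-2) = (44*37)*((-6 - 1*(-2))/(2*(-6 - 2))) = 1628*((1/2)*(-6 + 2)/(-8)) = 1628*((1/2)*(-1/8)*(-4)) = 1628*(1/4) = 407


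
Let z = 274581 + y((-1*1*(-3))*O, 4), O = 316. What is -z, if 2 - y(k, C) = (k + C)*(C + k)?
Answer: 631721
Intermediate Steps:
y(k, C) = 2 - (C + k)² (y(k, C) = 2 - (k + C)*(C + k) = 2 - (C + k)*(C + k) = 2 - (C + k)²)
z = -631721 (z = 274581 + (2 - (4 + (-1*1*(-3))*316)²) = 274581 + (2 - (4 - 1*(-3)*316)²) = 274581 + (2 - (4 + 3*316)²) = 274581 + (2 - (4 + 948)²) = 274581 + (2 - 1*952²) = 274581 + (2 - 1*906304) = 274581 + (2 - 906304) = 274581 - 906302 = -631721)
-z = -1*(-631721) = 631721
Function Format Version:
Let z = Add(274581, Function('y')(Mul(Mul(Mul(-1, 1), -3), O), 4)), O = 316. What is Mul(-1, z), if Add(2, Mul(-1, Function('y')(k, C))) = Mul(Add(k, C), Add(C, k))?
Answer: 631721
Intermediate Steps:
Function('y')(k, C) = Add(2, Mul(-1, Pow(Add(C, k), 2))) (Function('y')(k, C) = Add(2, Mul(-1, Mul(Add(k, C), Add(C, k)))) = Add(2, Mul(-1, Mul(Add(C, k), Add(C, k)))) = Add(2, Mul(-1, Pow(Add(C, k), 2))))
z = -631721 (z = Add(274581, Add(2, Mul(-1, Pow(Add(4, Mul(Mul(Mul(-1, 1), -3), 316)), 2)))) = Add(274581, Add(2, Mul(-1, Pow(Add(4, Mul(Mul(-1, -3), 316)), 2)))) = Add(274581, Add(2, Mul(-1, Pow(Add(4, Mul(3, 316)), 2)))) = Add(274581, Add(2, Mul(-1, Pow(Add(4, 948), 2)))) = Add(274581, Add(2, Mul(-1, Pow(952, 2)))) = Add(274581, Add(2, Mul(-1, 906304))) = Add(274581, Add(2, -906304)) = Add(274581, -906302) = -631721)
Mul(-1, z) = Mul(-1, -631721) = 631721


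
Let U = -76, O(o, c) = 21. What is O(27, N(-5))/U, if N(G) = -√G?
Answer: -21/76 ≈ -0.27632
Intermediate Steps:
O(27, N(-5))/U = 21/(-76) = 21*(-1/76) = -21/76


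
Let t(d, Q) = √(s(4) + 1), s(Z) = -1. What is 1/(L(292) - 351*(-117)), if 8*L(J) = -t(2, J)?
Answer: 1/41067 ≈ 2.4350e-5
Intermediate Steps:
t(d, Q) = 0 (t(d, Q) = √(-1 + 1) = √0 = 0)
L(J) = 0 (L(J) = (-1*0)/8 = (⅛)*0 = 0)
1/(L(292) - 351*(-117)) = 1/(0 - 351*(-117)) = 1/(0 + 41067) = 1/41067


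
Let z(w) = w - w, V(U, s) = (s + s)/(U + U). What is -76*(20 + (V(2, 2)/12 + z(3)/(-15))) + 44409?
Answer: 128648/3 ≈ 42883.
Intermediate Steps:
V(U, s) = s/U (V(U, s) = (2*s)/((2*U)) = (2*s)*(1/(2*U)) = s/U)
z(w) = 0
-76*(20 + (V(2, 2)/12 + z(3)/(-15))) + 44409 = -76*(20 + ((2/2)/12 + 0/(-15))) + 44409 = -76*(20 + ((2*(½))*(1/12) + 0*(-1/15))) + 44409 = -76*(20 + (1*(1/12) + 0)) + 44409 = -76*(20 + (1/12 + 0)) + 44409 = -76*(20 + 1/12) + 44409 = -76*241/12 + 44409 = -4579/3 + 44409 = 128648/3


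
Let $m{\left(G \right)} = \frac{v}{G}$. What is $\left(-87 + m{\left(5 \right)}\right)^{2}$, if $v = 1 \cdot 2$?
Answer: $\frac{187489}{25} \approx 7499.6$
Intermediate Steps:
$v = 2$
$m{\left(G \right)} = \frac{2}{G}$
$\left(-87 + m{\left(5 \right)}\right)^{2} = \left(-87 + \frac{2}{5}\right)^{2} = \left(- \frac{433}{5}\right)^{2} = \frac{187489}{25}$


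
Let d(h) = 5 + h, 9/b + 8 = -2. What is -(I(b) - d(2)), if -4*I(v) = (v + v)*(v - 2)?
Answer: 1661/200 ≈ 8.3050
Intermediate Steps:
b = -9/10 (b = 9/(-8 - 2) = 9/(-10) = 9*(-1/10) = -9/10 ≈ -0.90000)
I(v) = -v*(-2 + v)/2 (I(v) = -(v + v)*(v - 2)/4 = -2*v*(-2 + v)/4 = -v*(-2 + v)/2)
-(I(b) - d(2)) = -((1/2)*(-9/10)*(2 - 1*(-9/10)) - (5 + 2)) = -((1/2)*(-9/10)*(2 + 9/10) - 1*7) = -((1/2)*(-9/10)*(29/10) - 7) = -(-261/200 - 7) = -1*(-1661/200) = 1661/200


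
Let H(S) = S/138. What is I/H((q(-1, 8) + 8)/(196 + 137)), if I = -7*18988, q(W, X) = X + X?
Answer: -254500911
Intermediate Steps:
q(W, X) = 2*X
H(S) = S/138 (H(S) = S*(1/138) = S/138)
I = -132916
I/H((q(-1, 8) + 8)/(196 + 137)) = -132916*138*(196 + 137)/(2*8 + 8) = -132916*45954/(16 + 8) = -132916/((24*(1/333))/138) = -132916/((1/138)*(8/111)) = -132916/4/7659 = -132916*7659/4 = -254500911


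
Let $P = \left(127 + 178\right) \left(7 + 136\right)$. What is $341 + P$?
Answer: $43956$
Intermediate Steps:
$P = 43615$ ($P = 305 \cdot 143 = 43615$)
$341 + P = 341 + 43615 = 43956$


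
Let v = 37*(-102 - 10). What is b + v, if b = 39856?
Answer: 35712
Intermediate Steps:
v = -4144 (v = 37*(-112) = -4144)
b + v = 39856 - 4144 = 35712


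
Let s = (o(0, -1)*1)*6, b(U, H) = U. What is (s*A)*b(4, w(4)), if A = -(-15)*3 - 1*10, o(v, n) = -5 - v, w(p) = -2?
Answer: -4200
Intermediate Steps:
A = 35 (A = -5*(-9) - 10 = 45 - 10 = 35)
s = -30 (s = ((-5 - 1*0)*1)*6 = ((-5 + 0)*1)*6 = -5*1*6 = -5*6 = -30)
(s*A)*b(4, w(4)) = -30*35*4 = -1050*4 = -4200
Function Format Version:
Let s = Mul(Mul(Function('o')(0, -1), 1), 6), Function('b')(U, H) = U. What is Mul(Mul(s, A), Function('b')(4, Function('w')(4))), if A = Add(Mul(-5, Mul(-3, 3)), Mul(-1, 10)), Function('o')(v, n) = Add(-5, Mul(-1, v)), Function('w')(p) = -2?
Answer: -4200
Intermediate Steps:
A = 35 (A = Add(Mul(-5, -9), -10) = Add(45, -10) = 35)
s = -30 (s = Mul(Mul(Add(-5, Mul(-1, 0)), 1), 6) = Mul(Mul(Add(-5, 0), 1), 6) = Mul(Mul(-5, 1), 6) = Mul(-5, 6) = -30)
Mul(Mul(s, A), Function('b')(4, Function('w')(4))) = Mul(Mul(-30, 35), 4) = Mul(-1050, 4) = -4200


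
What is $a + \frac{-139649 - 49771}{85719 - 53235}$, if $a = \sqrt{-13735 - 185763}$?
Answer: $- \frac{15785}{2707} + i \sqrt{199498} \approx -5.8312 + 446.65 i$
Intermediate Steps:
$a = i \sqrt{199498}$ ($a = \sqrt{-199498} = i \sqrt{199498} \approx 446.65 i$)
$a + \frac{-139649 - 49771}{85719 - 53235} = i \sqrt{199498} + \frac{-139649 - 49771}{85719 - 53235} = i \sqrt{199498} - \frac{189420}{32484} = i \sqrt{199498} - \frac{15785}{2707} = - \frac{15785}{2707} + i \sqrt{199498}$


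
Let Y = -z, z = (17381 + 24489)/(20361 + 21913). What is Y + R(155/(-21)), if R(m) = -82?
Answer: -1754169/21137 ≈ -82.990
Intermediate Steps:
z = 20935/21137 (z = 41870/42274 = 41870*(1/42274) = 20935/21137 ≈ 0.99044)
Y = -20935/21137 (Y = -1*20935/21137 = -20935/21137 ≈ -0.99044)
Y + R(155/(-21)) = -20935/21137 - 82 = -1754169/21137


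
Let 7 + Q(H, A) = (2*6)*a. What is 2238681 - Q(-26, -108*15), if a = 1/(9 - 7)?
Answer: 2238682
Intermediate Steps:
a = ½ (a = 1/2 = ½ ≈ 0.50000)
Q(H, A) = -1 (Q(H, A) = -7 + (2*6)*(½) = -7 + 12*(½) = -7 + 6 = -1)
2238681 - Q(-26, -108*15) = 2238681 - 1*(-1) = 2238681 + 1 = 2238682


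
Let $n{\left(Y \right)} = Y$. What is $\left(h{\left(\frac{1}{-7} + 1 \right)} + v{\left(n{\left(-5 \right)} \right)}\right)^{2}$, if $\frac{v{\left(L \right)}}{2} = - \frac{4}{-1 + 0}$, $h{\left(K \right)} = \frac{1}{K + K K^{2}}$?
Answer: $\frac{19562929}{260100} \approx 75.213$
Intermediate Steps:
$h{\left(K \right)} = \frac{1}{K + K^{3}}$
$v{\left(L \right)} = 8$ ($v{\left(L \right)} = 2 \left(- \frac{4}{-1 + 0}\right) = 2 \left(- \frac{4}{-1}\right) = 2 \left(\left(-4\right) \left(-1\right)\right) = 2 \cdot 4 = 8$)
$\left(h{\left(\frac{1}{-7} + 1 \right)} + v{\left(n{\left(-5 \right)} \right)}\right)^{2} = \left(\frac{1}{\left(\frac{1}{-7} + 1\right) + \left(\frac{1}{-7} + 1\right)^{3}} + 8\right)^{2} = \left(\frac{1}{\left(- \frac{1}{7} + 1\right) + \left(- \frac{1}{7} + 1\right)^{3}} + 8\right)^{2} = \left(\frac{1}{\frac{6}{7} + \left(\frac{6}{7}\right)^{3}} + 8\right)^{2} = \left(\frac{1}{\frac{6}{7} + \frac{216}{343}} + 8\right)^{2} = \left(\frac{1}{\frac{510}{343}} + 8\right)^{2} = \left(\frac{343}{510} + 8\right)^{2} = \left(\frac{4423}{510}\right)^{2} = \frac{19562929}{260100}$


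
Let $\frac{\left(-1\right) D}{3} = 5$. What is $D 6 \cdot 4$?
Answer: $-360$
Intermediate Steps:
$D = -15$ ($D = \left(-3\right) 5 = -15$)
$D 6 \cdot 4 = \left(-15\right) 6 \cdot 4 = \left(-90\right) 4 = -360$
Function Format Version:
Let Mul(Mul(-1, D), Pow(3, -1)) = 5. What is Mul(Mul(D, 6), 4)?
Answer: -360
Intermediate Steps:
D = -15 (D = Mul(-3, 5) = -15)
Mul(Mul(D, 6), 4) = Mul(Mul(-15, 6), 4) = Mul(-90, 4) = -360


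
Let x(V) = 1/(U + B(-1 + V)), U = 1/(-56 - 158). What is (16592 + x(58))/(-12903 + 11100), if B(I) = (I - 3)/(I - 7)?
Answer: -95459126/10372659 ≈ -9.2030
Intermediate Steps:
U = -1/214 (U = 1/(-214) = -1/214 ≈ -0.0046729)
B(I) = (-3 + I)/(-7 + I)
x(V) = 1/(-1/214 + (-4 + V)/(-8 + V)) (x(V) = 1/(-1/214 + (-3 + (-1 + V))/(-7 + (-1 + V))) = 1/(-1/214 + (-4 + V)/(-8 + V)))
(16592 + x(58))/(-12903 + 11100) = (16592 + 214*(8 - 1*58)/(848 - 213*58))/(-12903 + 11100) = (16592 + 214*(8 - 58)/(848 - 12354))/(-1803) = (16592 + 214*(-50)/(-11506))*(-1/1803) = (16592 + 214*(-1/11506)*(-50))*(-1/1803) = (16592 + 5350/5753)*(-1/1803) = (95459126/5753)*(-1/1803) = -95459126/10372659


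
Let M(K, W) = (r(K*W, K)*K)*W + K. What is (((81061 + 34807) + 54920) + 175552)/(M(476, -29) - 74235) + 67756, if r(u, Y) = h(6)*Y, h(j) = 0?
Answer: 4997268464/73759 ≈ 67751.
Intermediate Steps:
r(u, Y) = 0 (r(u, Y) = 0*Y = 0)
M(K, W) = K (M(K, W) = (0*K)*W + K = 0*W + K = 0 + K = K)
(((81061 + 34807) + 54920) + 175552)/(M(476, -29) - 74235) + 67756 = (((81061 + 34807) + 54920) + 175552)/(476 - 74235) + 67756 = ((115868 + 54920) + 175552)/(-73759) + 67756 = (170788 + 175552)*(-1/73759) + 67756 = 346340*(-1/73759) + 67756 = -346340/73759 + 67756 = 4997268464/73759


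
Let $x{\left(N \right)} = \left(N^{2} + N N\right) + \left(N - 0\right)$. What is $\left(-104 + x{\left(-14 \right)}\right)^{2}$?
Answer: $75076$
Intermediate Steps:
$x{\left(N \right)} = N + 2 N^{2}$ ($x{\left(N \right)} = \left(N^{2} + N^{2}\right) + \left(N + 0\right) = 2 N^{2} + N = N + 2 N^{2}$)
$\left(-104 + x{\left(-14 \right)}\right)^{2} = \left(-104 - 14 \left(1 + 2 \left(-14\right)\right)\right)^{2} = \left(-104 - 14 \left(1 - 28\right)\right)^{2} = \left(-104 - -378\right)^{2} = \left(-104 + 378\right)^{2} = 274^{2} = 75076$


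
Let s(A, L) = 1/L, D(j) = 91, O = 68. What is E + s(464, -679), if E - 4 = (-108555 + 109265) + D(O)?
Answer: 546594/679 ≈ 805.00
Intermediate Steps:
E = 805 (E = 4 + ((-108555 + 109265) + 91) = 4 + (710 + 91) = 4 + 801 = 805)
E + s(464, -679) = 805 + 1/(-679) = 805 - 1/679 = 546594/679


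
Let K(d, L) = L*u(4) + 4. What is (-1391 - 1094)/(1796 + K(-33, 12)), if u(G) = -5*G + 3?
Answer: -355/228 ≈ -1.5570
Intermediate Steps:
u(G) = 3 - 5*G
K(d, L) = 4 - 17*L (K(d, L) = L*(3 - 5*4) + 4 = L*(3 - 20) + 4 = L*(-17) + 4 = -17*L + 4 = 4 - 17*L)
(-1391 - 1094)/(1796 + K(-33, 12)) = (-1391 - 1094)/(1796 + (4 - 17*12)) = -2485/(1796 + (4 - 204)) = -2485/(1796 - 200) = -2485/1596 = -2485*1/1596 = -355/228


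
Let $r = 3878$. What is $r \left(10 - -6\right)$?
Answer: $62048$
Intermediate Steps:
$r \left(10 - -6\right) = 3878 \left(10 - -6\right) = 3878 \left(10 + 6\right) = 3878 \cdot 16 = 62048$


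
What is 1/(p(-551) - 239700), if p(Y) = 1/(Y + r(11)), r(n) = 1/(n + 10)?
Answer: -11570/2773329021 ≈ -4.1719e-6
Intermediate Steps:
r(n) = 1/(10 + n)
p(Y) = 1/(1/21 + Y) (p(Y) = 1/(Y + 1/(10 + 11)) = 1/(Y + 1/21) = 1/(1/21 + Y))
1/(p(-551) - 239700) = 1/(21/(1 + 21*(-551)) - 239700) = 1/(21/(1 - 11571) - 239700) = 1/(21/(-11570) - 239700) = 1/(21*(-1/11570) - 239700) = 1/(-21/11570 - 239700) = 1/(-2773329021/11570) = -11570/2773329021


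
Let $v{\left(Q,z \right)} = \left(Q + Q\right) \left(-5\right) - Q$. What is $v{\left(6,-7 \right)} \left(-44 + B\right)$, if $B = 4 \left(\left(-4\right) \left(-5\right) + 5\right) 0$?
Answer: $2904$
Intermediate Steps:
$v{\left(Q,z \right)} = - 11 Q$ ($v{\left(Q,z \right)} = 2 Q \left(-5\right) - Q = - 10 Q - Q = - 11 Q$)
$B = 0$ ($B = 4 \left(20 + 5\right) 0 = 4 \cdot 25 \cdot 0 = 100 \cdot 0 = 0$)
$v{\left(6,-7 \right)} \left(-44 + B\right) = \left(-11\right) 6 \left(-44 + 0\right) = \left(-66\right) \left(-44\right) = 2904$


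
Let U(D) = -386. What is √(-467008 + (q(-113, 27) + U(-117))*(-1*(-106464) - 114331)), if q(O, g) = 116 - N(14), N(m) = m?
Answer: 2*√441805 ≈ 1329.4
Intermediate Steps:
q(O, g) = 102 (q(O, g) = 116 - 1*14 = 116 - 14 = 102)
√(-467008 + (q(-113, 27) + U(-117))*(-1*(-106464) - 114331)) = √(-467008 + (102 - 386)*(-1*(-106464) - 114331)) = √(-467008 - 284*(106464 - 114331)) = √(-467008 - 284*(-7867)) = √(-467008 + 2234228) = √1767220 = 2*√441805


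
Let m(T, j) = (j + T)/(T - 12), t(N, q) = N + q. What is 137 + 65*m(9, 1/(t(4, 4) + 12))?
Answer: -709/12 ≈ -59.083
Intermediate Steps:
m(T, j) = (T + j)/(-12 + T)
137 + 65*m(9, 1/(t(4, 4) + 12)) = 137 + 65*((9 + 1/((4 + 4) + 12))/(-12 + 9)) = 137 + 65*((9 + 1/(8 + 12))/(-3)) = 137 + 65*(-(9 + 1/20)/3) = 137 + 65*(-1/3*181/20) = 137 + 65*(-181/60) = 137 - 2353/12 = -709/12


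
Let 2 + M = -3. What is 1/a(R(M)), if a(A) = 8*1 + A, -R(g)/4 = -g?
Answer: -1/12 ≈ -0.083333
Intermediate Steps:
M = -5 (M = -2 - 3 = -5)
R(g) = 4*g (R(g) = -(-4)*g = 4*g)
a(A) = 8 + A
1/a(R(M)) = 1/(8 + 4*(-5)) = 1/(8 - 20) = 1/(-12) = -1/12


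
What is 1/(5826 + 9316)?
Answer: 1/15142 ≈ 6.6041e-5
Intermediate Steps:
1/(5826 + 9316) = 1/15142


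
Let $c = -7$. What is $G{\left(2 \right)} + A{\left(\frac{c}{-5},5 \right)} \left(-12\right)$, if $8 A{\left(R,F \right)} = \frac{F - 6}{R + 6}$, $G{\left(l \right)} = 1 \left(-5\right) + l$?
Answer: $- \frac{207}{74} \approx -2.7973$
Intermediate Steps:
$G{\left(l \right)} = -5 + l$
$A{\left(R,F \right)} = \frac{-6 + F}{8 \left(6 + R\right)}$ ($A{\left(R,F \right)} = \frac{\left(F - 6\right) \frac{1}{R + 6}}{8} = \frac{\left(-6 + F\right) \frac{1}{6 + R}}{8} = \frac{\frac{1}{6 + R} \left(-6 + F\right)}{8} = \frac{-6 + F}{8 \left(6 + R\right)}$)
$G{\left(2 \right)} + A{\left(\frac{c}{-5},5 \right)} \left(-12\right) = \left(-5 + 2\right) + \frac{-6 + 5}{8 \left(6 - \frac{7}{-5}\right)} \left(-12\right) = -3 + \frac{1}{8} \frac{1}{6 - - \frac{7}{5}} \left(-1\right) \left(-12\right) = -3 + \frac{1}{8} \frac{1}{6 + \frac{7}{5}} \left(-1\right) \left(-12\right) = -3 + \frac{1}{8} \frac{1}{\frac{37}{5}} \left(-1\right) \left(-12\right) = -3 + \frac{1}{8} \cdot \frac{5}{37} \left(-1\right) \left(-12\right) = -3 - - \frac{15}{74} = -3 + \frac{15}{74} = - \frac{207}{74}$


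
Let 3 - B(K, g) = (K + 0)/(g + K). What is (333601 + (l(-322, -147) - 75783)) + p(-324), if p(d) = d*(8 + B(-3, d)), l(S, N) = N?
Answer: 27697987/109 ≈ 2.5411e+5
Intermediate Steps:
B(K, g) = 3 - K/(K + g) (B(K, g) = 3 - (K + 0)/(g + K) = 3 - K/(K + g))
p(d) = d*(8 + (-6 + 3*d)/(-3 + d)) (p(d) = d*(8 + (2*(-3) + 3*d)/(-3 + d)) = d*(8 + (-6 + 3*d)/(-3 + d)))
(333601 + (l(-322, -147) - 75783)) + p(-324) = (333601 + (-147 - 75783)) - 324*(-30 + 11*(-324))/(-3 - 324) = (333601 - 75930) - 324*(-30 - 3564)/(-327) = 257671 - 324*(-1/327)*(-3594) = 257671 - 388152/109 = 27697987/109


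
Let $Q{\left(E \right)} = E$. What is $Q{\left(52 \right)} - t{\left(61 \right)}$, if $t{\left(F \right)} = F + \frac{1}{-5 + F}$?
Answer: $- \frac{505}{56} \approx -9.0179$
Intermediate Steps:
$Q{\left(52 \right)} - t{\left(61 \right)} = 52 - \frac{1 + 61^{2} - 305}{-5 + 61} = 52 - \frac{1 + 3721 - 305}{56} = 52 - \frac{1}{56} \cdot 3417 = 52 - \frac{3417}{56} = - \frac{505}{56}$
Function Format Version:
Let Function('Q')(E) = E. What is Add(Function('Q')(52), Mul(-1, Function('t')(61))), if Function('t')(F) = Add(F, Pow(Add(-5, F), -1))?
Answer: Rational(-505, 56) ≈ -9.0179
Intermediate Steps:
Add(Function('Q')(52), Mul(-1, Function('t')(61))) = Add(52, Mul(-1, Mul(Pow(Add(-5, 61), -1), Add(1, Pow(61, 2), Mul(-5, 61))))) = Add(52, Mul(-1, Mul(Pow(56, -1), Add(1, 3721, -305)))) = Add(52, Mul(-1, Mul(Rational(1, 56), 3417))) = Add(52, Mul(-1, Rational(3417, 56))) = Add(52, Rational(-3417, 56)) = Rational(-505, 56)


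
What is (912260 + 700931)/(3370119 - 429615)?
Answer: 1613191/2940504 ≈ 0.54861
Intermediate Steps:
(912260 + 700931)/(3370119 - 429615) = 1613191/2940504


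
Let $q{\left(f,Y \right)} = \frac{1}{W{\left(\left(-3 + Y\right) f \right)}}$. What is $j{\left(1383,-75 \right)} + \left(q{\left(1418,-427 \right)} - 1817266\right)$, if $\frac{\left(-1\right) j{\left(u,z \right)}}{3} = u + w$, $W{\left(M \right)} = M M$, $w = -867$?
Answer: $- \frac{676203884551026399}{371782867600} \approx -1.8188 \cdot 10^{6}$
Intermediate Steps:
$W{\left(M \right)} = M^{2}$
$j{\left(u,z \right)} = 2601 - 3 u$ ($j{\left(u,z \right)} = - 3 \left(u - 867\right) = - 3 \left(-867 + u\right) = 2601 - 3 u$)
$q{\left(f,Y \right)} = \frac{1}{f^{2} \left(-3 + Y\right)^{2}}$ ($q{\left(f,Y \right)} = \frac{1}{\left(\left(-3 + Y\right) f\right)^{2}} = \frac{1}{\left(f \left(-3 + Y\right)\right)^{2}} = \frac{1}{f^{2} \left(-3 + Y\right)^{2}}$)
$j{\left(1383,-75 \right)} + \left(q{\left(1418,-427 \right)} - 1817266\right) = \left(2601 - 4149\right) - \left(1817266 - \frac{1}{2010724 \left(-3 - 427\right)^{2}}\right) = \left(2601 - 4149\right) - \left(1817266 - \frac{1}{2010724 \cdot 184900}\right) = -1548 + \left(\frac{1}{2010724} \cdot \frac{1}{184900} - 1817266\right) = -1548 + \left(\frac{1}{371782867600} - 1817266\right) = -1548 - \frac{675628364671981599}{371782867600} = - \frac{676203884551026399}{371782867600}$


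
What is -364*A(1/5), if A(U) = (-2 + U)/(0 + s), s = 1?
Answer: 3276/5 ≈ 655.20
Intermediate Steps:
A(U) = -2 + U (A(U) = (-2 + U)/(0 + 1) = (-2 + U)/1 = (-2 + U)*1 = -2 + U)
-364*A(1/5) = -364*(-2 + 1/5) = -364*(-2 + ⅕) = -364*(-9/5) = 3276/5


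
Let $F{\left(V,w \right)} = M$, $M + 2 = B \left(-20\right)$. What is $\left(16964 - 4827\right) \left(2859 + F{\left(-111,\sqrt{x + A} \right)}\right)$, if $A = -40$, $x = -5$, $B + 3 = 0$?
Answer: $35403629$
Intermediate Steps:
$B = -3$ ($B = -3 + 0 = -3$)
$M = 58$ ($M = -2 - -60 = -2 + 60 = 58$)
$F{\left(V,w \right)} = 58$
$\left(16964 - 4827\right) \left(2859 + F{\left(-111,\sqrt{x + A} \right)}\right) = \left(16964 - 4827\right) \left(2859 + 58\right) = 12137 \cdot 2917 = 35403629$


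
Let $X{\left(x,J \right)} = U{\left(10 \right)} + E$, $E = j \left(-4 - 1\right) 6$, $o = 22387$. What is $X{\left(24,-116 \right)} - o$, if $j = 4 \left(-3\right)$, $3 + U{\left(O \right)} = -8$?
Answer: $-22038$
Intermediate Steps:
$U{\left(O \right)} = -11$ ($U{\left(O \right)} = -3 - 8 = -11$)
$j = -12$
$E = 360$ ($E = - 12 \left(-4 - 1\right) 6 = - 12 \left(\left(-5\right) 6\right) = \left(-12\right) \left(-30\right) = 360$)
$X{\left(x,J \right)} = 349$ ($X{\left(x,J \right)} = -11 + 360 = 349$)
$X{\left(24,-116 \right)} - o = 349 - 22387 = -22038$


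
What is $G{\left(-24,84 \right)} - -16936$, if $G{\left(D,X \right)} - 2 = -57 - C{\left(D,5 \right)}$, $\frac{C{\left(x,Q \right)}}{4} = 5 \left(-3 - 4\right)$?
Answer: $17021$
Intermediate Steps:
$C{\left(x,Q \right)} = -140$ ($C{\left(x,Q \right)} = 4 \cdot 5 \left(-3 - 4\right) = 4 \cdot 5 \left(-7\right) = 4 \left(-35\right) = -140$)
$G{\left(D,X \right)} = 85$ ($G{\left(D,X \right)} = 2 - -83 = 2 + \left(-57 + 140\right) = 2 + 83 = 85$)
$G{\left(-24,84 \right)} - -16936 = 85 - -16936 = 85 + 16936 = 17021$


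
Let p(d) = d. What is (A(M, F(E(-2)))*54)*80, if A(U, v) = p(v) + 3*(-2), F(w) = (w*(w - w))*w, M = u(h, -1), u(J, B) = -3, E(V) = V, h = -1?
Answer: -25920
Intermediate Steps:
M = -3
F(w) = 0 (F(w) = (w*0)*w = 0*w = 0)
A(U, v) = -6 + v (A(U, v) = v + 3*(-2) = v - 6 = -6 + v)
(A(M, F(E(-2)))*54)*80 = ((-6 + 0)*54)*80 = -6*54*80 = -324*80 = -25920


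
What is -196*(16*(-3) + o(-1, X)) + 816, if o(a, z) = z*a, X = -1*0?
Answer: 10224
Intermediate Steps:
X = 0
o(a, z) = a*z
-196*(16*(-3) + o(-1, X)) + 816 = -196*(16*(-3) - 1*0) + 816 = -196*(-48 + 0) + 816 = -196*(-48) + 816 = 9408 + 816 = 10224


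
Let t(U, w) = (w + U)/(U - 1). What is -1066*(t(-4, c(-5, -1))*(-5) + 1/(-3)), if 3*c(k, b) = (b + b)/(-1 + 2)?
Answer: 5330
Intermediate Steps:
c(k, b) = 2*b/3 (c(k, b) = ((b + b)/(-1 + 2))/3 = ((2*b)/1)/3 = ((2*b)*1)/3 = (2*b)/3 = 2*b/3)
t(U, w) = (U + w)/(-1 + U)
-1066*(t(-4, c(-5, -1))*(-5) + 1/(-3)) = -1066*(((-4 + (2/3)*(-1))/(-1 - 4))*(-5) + 1/(-3)) = -1066*(((-4 - 2/3)/(-5))*(-5) - 1/3) = -1066*(-1/5*(-14/3)*(-5) - 1/3) = -1066*((14/15)*(-5) - 1/3) = -1066*(-14/3 - 1/3) = -1066*(-5) = 5330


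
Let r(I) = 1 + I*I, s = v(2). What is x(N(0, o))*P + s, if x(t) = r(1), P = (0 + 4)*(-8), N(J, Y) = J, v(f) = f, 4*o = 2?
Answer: -62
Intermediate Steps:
o = ½ (o = (¼)*2 = ½ ≈ 0.50000)
P = -32 (P = 4*(-8) = -32)
s = 2
r(I) = 1 + I²
x(t) = 2 (x(t) = 1 + 1² = 1 + 1 = 2)
x(N(0, o))*P + s = 2*(-32) + 2 = -64 + 2 = -62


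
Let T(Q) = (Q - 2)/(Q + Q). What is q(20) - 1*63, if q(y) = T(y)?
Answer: -1251/20 ≈ -62.550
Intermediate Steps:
T(Q) = (-2 + Q)/(2*Q) (T(Q) = (-2 + Q)/((2*Q)) = (-2 + Q)*(1/(2*Q)) = (-2 + Q)/(2*Q))
q(y) = (-2 + y)/(2*y)
q(20) - 1*63 = (1/2)*(-2 + 20)/20 - 1*63 = (1/2)*(1/20)*18 - 63 = 9/20 - 63 = -1251/20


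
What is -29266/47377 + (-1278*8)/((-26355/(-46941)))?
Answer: -7579389265666/416206945 ≈ -18211.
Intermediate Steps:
-29266/47377 + (-1278*8)/((-26355/(-46941))) = -29266*1/47377 - 10224/((-26355*(-1/46941))) = -29266/47377 - 10224/8785/15647 = -29266/47377 - 10224*15647/8785 = -29266/47377 - 159974928/8785 = -7579389265666/416206945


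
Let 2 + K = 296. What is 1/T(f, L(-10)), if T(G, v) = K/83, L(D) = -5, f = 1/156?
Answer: 83/294 ≈ 0.28231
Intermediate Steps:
K = 294 (K = -2 + 296 = 294)
f = 1/156 ≈ 0.0064103
T(G, v) = 294/83
1/T(f, L(-10)) = 1/(294/83) = 83/294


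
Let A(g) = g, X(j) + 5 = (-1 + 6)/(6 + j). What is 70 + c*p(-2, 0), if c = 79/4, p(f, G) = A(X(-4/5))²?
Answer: 1060255/2704 ≈ 392.11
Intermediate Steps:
X(j) = -5 + 5/(6 + j) (X(j) = -5 + (-1 + 6)/(6 + j) = -5 + 5/(6 + j))
p(f, G) = 11025/676 (p(f, G) = (5*(-5 - (-4)/5)/(6 - 4/5))² = (5*(-5 - (-4)/5)/(6 - 4*⅕))² = (5*(-5 - 1*(-⅘))/(6 - ⅘))² = (5*(-5 + ⅘)/(26/5))² = (5*(5/26)*(-21/5))² = (-105/26)² = 11025/676)
c = 79/4 (c = 79*(¼) = 79/4 ≈ 19.750)
70 + c*p(-2, 0) = 70 + (79/4)*(11025/676) = 70 + 870975/2704 = 1060255/2704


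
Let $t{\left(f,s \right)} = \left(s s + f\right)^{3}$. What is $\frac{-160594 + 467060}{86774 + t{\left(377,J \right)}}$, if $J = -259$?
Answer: $\frac{153233}{153486572361343} \approx 9.9835 \cdot 10^{-10}$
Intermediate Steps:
$t{\left(f,s \right)} = \left(f + s^{2}\right)^{3}$ ($t{\left(f,s \right)} = \left(s^{2} + f\right)^{3} = \left(f + s^{2}\right)^{3}$)
$\frac{-160594 + 467060}{86774 + t{\left(377,J \right)}} = \frac{-160594 + 467060}{86774 + \left(377 + \left(-259\right)^{2}\right)^{3}} = \frac{306466}{86774 + \left(377 + 67081\right)^{3}} = \frac{306466}{86774 + 67458^{3}} = \frac{306466}{86774 + 306973144635912} = \frac{306466}{306973144722686} = 306466 \cdot \frac{1}{306973144722686} = \frac{153233}{153486572361343}$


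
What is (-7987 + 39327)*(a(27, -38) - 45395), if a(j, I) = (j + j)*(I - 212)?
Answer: -1845769300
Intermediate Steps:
a(j, I) = 2*j*(-212 + I) (a(j, I) = (2*j)*(-212 + I) = 2*j*(-212 + I))
(-7987 + 39327)*(a(27, -38) - 45395) = (-7987 + 39327)*(2*27*(-212 - 38) - 45395) = 31340*(2*27*(-250) - 45395) = 31340*(-13500 - 45395) = 31340*(-58895) = -1845769300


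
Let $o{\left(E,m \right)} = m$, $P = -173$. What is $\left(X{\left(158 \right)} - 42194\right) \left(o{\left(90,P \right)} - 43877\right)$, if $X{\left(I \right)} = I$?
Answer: $1851685800$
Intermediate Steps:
$\left(X{\left(158 \right)} - 42194\right) \left(o{\left(90,P \right)} - 43877\right) = \left(158 - 42194\right) \left(-173 - 43877\right) = \left(-42036\right) \left(-44050\right) = 1851685800$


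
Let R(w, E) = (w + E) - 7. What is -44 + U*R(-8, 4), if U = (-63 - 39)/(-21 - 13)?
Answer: -77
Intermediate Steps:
U = 3 (U = -102/(-34) = -102*(-1/34) = 3)
R(w, E) = -7 + E + w (R(w, E) = (E + w) - 7 = -7 + E + w)
-44 + U*R(-8, 4) = -44 + 3*(-7 + 4 - 8) = -44 + 3*(-11) = -44 - 33 = -77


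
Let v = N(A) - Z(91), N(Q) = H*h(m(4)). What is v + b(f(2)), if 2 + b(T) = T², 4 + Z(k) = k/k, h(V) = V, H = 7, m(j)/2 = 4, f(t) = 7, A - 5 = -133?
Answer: 106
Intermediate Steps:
A = -128 (A = 5 - 133 = -128)
m(j) = 8 (m(j) = 2*4 = 8)
N(Q) = 56 (N(Q) = 7*8 = 56)
Z(k) = -3 (Z(k) = -4 + k/k = -4 + 1 = -3)
b(T) = -2 + T²
v = 59 (v = 56 - 1*(-3) = 56 + 3 = 59)
v + b(f(2)) = 59 + (-2 + 7²) = 59 + (-2 + 49) = 59 + 47 = 106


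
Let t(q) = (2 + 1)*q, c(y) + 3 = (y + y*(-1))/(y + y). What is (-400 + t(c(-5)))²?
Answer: 167281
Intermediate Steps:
c(y) = -3 (c(y) = -3 + (y + y*(-1))/(y + y) = -3 + (y - y)/((2*y)) = -3 + 0*(1/(2*y)) = -3 + 0 = -3)
t(q) = 3*q
(-400 + t(c(-5)))² = (-400 + 3*(-3))² = (-400 - 9)² = (-409)² = 167281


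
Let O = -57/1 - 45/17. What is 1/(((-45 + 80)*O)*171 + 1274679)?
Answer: 17/15600753 ≈ 1.0897e-6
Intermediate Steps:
O = -1014/17 (O = -57*1 - 45*1/17 = -57 - 45/17 = -1014/17 ≈ -59.647)
1/(((-45 + 80)*O)*171 + 1274679) = 1/(((-45 + 80)*(-1014/17))*171 + 1274679) = 1/((35*(-1014/17))*171 + 1274679) = 1/(-35490/17*171 + 1274679) = 1/(-6068790/17 + 1274679) = 1/(15600753/17) = 17/15600753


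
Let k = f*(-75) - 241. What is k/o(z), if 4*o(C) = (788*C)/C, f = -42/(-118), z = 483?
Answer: -15794/11623 ≈ -1.3589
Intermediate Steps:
f = 21/59 (f = -42*(-1/118) = 21/59 ≈ 0.35593)
o(C) = 197 (o(C) = ((788*C)/C)/4 = (¼)*788 = 197)
k = -15794/59 (k = (21/59)*(-75) - 241 = -1575/59 - 241 = -15794/59 ≈ -267.69)
k/o(z) = -15794/59/197 = -15794/59*1/197 = -15794/11623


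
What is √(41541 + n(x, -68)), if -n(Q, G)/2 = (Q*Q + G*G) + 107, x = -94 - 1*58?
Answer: I*√14129 ≈ 118.87*I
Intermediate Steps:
x = -152 (x = -94 - 58 = -152)
n(Q, G) = -214 - 2*G² - 2*Q² (n(Q, G) = -2*((Q*Q + G*G) + 107) = -2*((Q² + G²) + 107) = -2*((G² + Q²) + 107) = -2*(107 + G² + Q²) = -214 - 2*G² - 2*Q²)
√(41541 + n(x, -68)) = √(41541 + (-214 - 2*(-68)² - 2*(-152)²)) = √(41541 + (-214 - 2*4624 - 2*23104)) = √(41541 + (-214 - 9248 - 46208)) = √(41541 - 55670) = √(-14129) = I*√14129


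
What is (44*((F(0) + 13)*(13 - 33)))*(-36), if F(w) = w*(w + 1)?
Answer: 411840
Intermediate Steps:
F(w) = w*(1 + w)
(44*((F(0) + 13)*(13 - 33)))*(-36) = (44*((0*(1 + 0) + 13)*(13 - 33)))*(-36) = (44*((0*1 + 13)*(-20)))*(-36) = (44*((0 + 13)*(-20)))*(-36) = (44*(13*(-20)))*(-36) = (44*(-260))*(-36) = -11440*(-36) = 411840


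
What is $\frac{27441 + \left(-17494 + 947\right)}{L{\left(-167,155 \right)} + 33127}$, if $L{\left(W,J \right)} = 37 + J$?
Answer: $\frac{838}{2563} \approx 0.32696$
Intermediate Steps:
$\frac{27441 + \left(-17494 + 947\right)}{L{\left(-167,155 \right)} + 33127} = \frac{27441 + \left(-17494 + 947\right)}{\left(37 + 155\right) + 33127} = \frac{27441 - 16547}{192 + 33127} = \frac{10894}{33319} = 10894 \cdot \frac{1}{33319} = \frac{838}{2563}$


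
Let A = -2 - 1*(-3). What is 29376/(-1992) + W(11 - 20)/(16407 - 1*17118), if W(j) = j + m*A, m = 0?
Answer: -96613/6557 ≈ -14.734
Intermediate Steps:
A = 1 (A = -2 + 3 = 1)
W(j) = j (W(j) = j + 0*1 = j + 0 = j)
29376/(-1992) + W(11 - 20)/(16407 - 1*17118) = 29376/(-1992) + (11 - 20)/(16407 - 1*17118) = 29376*(-1/1992) - 9/(16407 - 17118) = -1224/83 - 9/(-711) = -1224/83 - 9*(-1/711) = -1224/83 + 1/79 = -96613/6557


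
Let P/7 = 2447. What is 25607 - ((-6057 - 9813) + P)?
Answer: 24348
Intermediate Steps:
P = 17129 (P = 7*2447 = 17129)
25607 - ((-6057 - 9813) + P) = 25607 - ((-6057 - 9813) + 17129) = 25607 - (-15870 + 17129) = 25607 - 1*1259 = 25607 - 1259 = 24348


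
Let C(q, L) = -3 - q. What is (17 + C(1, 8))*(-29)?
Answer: -377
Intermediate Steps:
(17 + C(1, 8))*(-29) = (17 + (-3 - 1*1))*(-29) = (17 + (-3 - 1))*(-29) = (17 - 4)*(-29) = 13*(-29) = -377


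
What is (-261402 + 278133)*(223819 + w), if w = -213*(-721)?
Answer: 6314145552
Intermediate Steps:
w = 153573
(-261402 + 278133)*(223819 + w) = (-261402 + 278133)*(223819 + 153573) = 16731*377392 = 6314145552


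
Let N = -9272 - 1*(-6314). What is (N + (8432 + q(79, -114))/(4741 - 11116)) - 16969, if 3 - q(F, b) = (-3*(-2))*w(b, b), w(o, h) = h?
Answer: -127043744/6375 ≈ -19928.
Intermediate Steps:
q(F, b) = 3 - 6*b (q(F, b) = 3 - (-3*(-2))*b = 3 - 6*b)
N = -2958 (N = -9272 + 6314 = -2958)
(N + (8432 + q(79, -114))/(4741 - 11116)) - 16969 = (-2958 + (8432 + (3 - 6*(-114)))/(4741 - 11116)) - 16969 = (-2958 + (8432 + (3 + 684))/(-6375)) - 16969 = (-2958 + (8432 + 687)*(-1/6375)) - 16969 = (-2958 + 9119*(-1/6375)) - 16969 = (-2958 - 9119/6375) - 16969 = -18866369/6375 - 16969 = -127043744/6375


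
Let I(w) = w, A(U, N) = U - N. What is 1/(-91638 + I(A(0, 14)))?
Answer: -1/91652 ≈ -1.0911e-5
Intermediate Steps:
1/(-91638 + I(A(0, 14))) = 1/(-91638 + (0 - 1*14)) = 1/(-91638 + (0 - 14)) = 1/(-91638 - 14) = 1/(-91652) = -1/91652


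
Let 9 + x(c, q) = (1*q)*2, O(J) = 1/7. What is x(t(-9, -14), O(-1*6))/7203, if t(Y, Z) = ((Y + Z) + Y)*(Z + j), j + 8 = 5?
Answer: -61/50421 ≈ -0.0012098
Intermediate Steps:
j = -3 (j = -8 + 5 = -3)
t(Y, Z) = (-3 + Z)*(Z + 2*Y) (t(Y, Z) = ((Y + Z) + Y)*(Z - 3) = (Z + 2*Y)*(-3 + Z) = (-3 + Z)*(Z + 2*Y))
O(J) = 1/7
x(c, q) = -9 + 2*q (x(c, q) = -9 + (1*q)*2 = -9 + q*2 = -9 + 2*q)
x(t(-9, -14), O(-1*6))/7203 = (-9 + 2*(1/7))/7203 = (-9 + 2/7)*(1/7203) = -61/7*1/7203 = -61/50421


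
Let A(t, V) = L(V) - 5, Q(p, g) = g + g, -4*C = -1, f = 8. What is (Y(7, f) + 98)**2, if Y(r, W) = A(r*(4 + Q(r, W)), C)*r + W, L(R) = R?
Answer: 84681/16 ≈ 5292.6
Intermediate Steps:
C = 1/4 (C = -1/4*(-1) = 1/4 ≈ 0.25000)
Q(p, g) = 2*g
A(t, V) = -5 + V (A(t, V) = V - 5 = -5 + V)
Y(r, W) = W - 19*r/4 (Y(r, W) = (-5 + 1/4)*r + W = -19*r/4 + W = W - 19*r/4)
(Y(7, f) + 98)**2 = ((8 - 19/4*7) + 98)**2 = ((8 - 133/4) + 98)**2 = (-101/4 + 98)**2 = (291/4)**2 = 84681/16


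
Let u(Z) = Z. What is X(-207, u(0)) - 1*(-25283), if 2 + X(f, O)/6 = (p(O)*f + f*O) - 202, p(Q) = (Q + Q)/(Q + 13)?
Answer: 24059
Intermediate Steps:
p(Q) = 2*Q/(13 + Q) (p(Q) = (2*Q)/(13 + Q) = 2*Q/(13 + Q))
X(f, O) = -1224 + 6*O*f + 12*O*f/(13 + O) (X(f, O) = -12 + 6*(((2*O/(13 + O))*f + f*O) - 202) = -12 + 6*((2*O*f/(13 + O) + O*f) - 202) = -12 + 6*((O*f + 2*O*f/(13 + O)) - 202) = -12 + 6*(-202 + O*f + 2*O*f/(13 + O)) = -12 + (-1212 + 6*O*f + 12*O*f/(13 + O)) = -1224 + 6*O*f + 12*O*f/(13 + O))
X(-207, u(0)) - 1*(-25283) = 6*((-204 + 0*(-207))*(13 + 0) + 2*0*(-207))/(13 + 0) - 1*(-25283) = 6*((-204 + 0)*13 + 0)/13 + 25283 = 6*(1/13)*(-204*13 + 0) + 25283 = 6*(1/13)*(-2652 + 0) + 25283 = 6*(1/13)*(-2652) + 25283 = -1224 + 25283 = 24059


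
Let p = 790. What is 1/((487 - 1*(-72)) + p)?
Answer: 1/1349 ≈ 0.00074129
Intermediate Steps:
1/((487 - 1*(-72)) + p) = 1/((487 - 1*(-72)) + 790) = 1/((487 + 72) + 790) = 1/(559 + 790) = 1/1349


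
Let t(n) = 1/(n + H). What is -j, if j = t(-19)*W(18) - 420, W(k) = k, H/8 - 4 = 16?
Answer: 19734/47 ≈ 419.87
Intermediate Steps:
H = 160 (H = 32 + 8*16 = 32 + 128 = 160)
t(n) = 1/(160 + n) (t(n) = 1/(n + 160) = 1/(160 + n))
j = -19734/47 (j = 18/(160 - 19) - 420 = 18/141 - 420 = (1/141)*18 - 420 = 6/47 - 420 = -19734/47 ≈ -419.87)
-j = -1*(-19734/47) = 19734/47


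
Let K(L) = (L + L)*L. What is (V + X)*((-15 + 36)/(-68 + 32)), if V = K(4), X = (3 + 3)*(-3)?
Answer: -49/6 ≈ -8.1667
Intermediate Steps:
X = -18 (X = 6*(-3) = -18)
K(L) = 2*L² (K(L) = (2*L)*L = 2*L²)
V = 32 (V = 2*4² = 2*16 = 32)
(V + X)*((-15 + 36)/(-68 + 32)) = (32 - 18)*((-15 + 36)/(-68 + 32)) = 14*(21/(-36)) = 14*(21*(-1/36)) = 14*(-7/12) = -49/6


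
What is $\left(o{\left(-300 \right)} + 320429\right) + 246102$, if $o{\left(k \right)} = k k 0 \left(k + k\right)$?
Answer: $566531$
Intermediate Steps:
$o{\left(k \right)} = 0$ ($o{\left(k \right)} = k^{2} \cdot 0 \cdot 2 k = 0 \cdot 2 k = 0$)
$\left(o{\left(-300 \right)} + 320429\right) + 246102 = \left(0 + 320429\right) + 246102 = 320429 + 246102 = 566531$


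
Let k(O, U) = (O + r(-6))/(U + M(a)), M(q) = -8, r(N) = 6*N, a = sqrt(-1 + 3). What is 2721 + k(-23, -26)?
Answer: 92573/34 ≈ 2722.7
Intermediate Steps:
a = sqrt(2) ≈ 1.4142
k(O, U) = (-36 + O)/(-8 + U) (k(O, U) = (O + 6*(-6))/(U - 8) = (O - 36)/(-8 + U) = (-36 + O)/(-8 + U))
2721 + k(-23, -26) = 2721 + (-36 - 23)/(-8 - 26) = 2721 - 59/(-34) = 2721 - 1/34*(-59) = 2721 + 59/34 = 92573/34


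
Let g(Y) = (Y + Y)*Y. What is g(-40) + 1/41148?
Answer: 131673601/41148 ≈ 3200.0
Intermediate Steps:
g(Y) = 2*Y² (g(Y) = (2*Y)*Y = 2*Y²)
g(-40) + 1/41148 = 2*(-40)² + 1/41148 = 2*1600 + 1/41148 = 3200 + 1/41148 = 131673601/41148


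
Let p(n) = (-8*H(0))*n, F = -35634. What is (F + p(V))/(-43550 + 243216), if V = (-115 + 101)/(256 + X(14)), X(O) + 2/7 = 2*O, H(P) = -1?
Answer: -17692477/99134169 ≈ -0.17847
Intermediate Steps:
X(O) = -2/7 + 2*O
V = -49/993 (V = (-115 + 101)/(256 + (-2/7 + 2*14)) = -14/(256 + (-2/7 + 28)) = -14/(256 + 194/7) = -14/1986/7 = -14*7/1986 = -49/993 ≈ -0.049345)
p(n) = 8*n (p(n) = (-8*(-1))*n = 8*n)
(F + p(V))/(-43550 + 243216) = (-35634 + 8*(-49/993))/(-43550 + 243216) = (-35634 - 392/993)/199666 = -35384954/993*1/199666 = -17692477/99134169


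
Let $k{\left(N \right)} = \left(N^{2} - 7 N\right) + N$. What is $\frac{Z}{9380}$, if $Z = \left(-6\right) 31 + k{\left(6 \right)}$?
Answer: $- \frac{93}{4690} \approx -0.019829$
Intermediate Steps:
$k{\left(N \right)} = N^{2} - 6 N$
$Z = -186$ ($Z = \left(-6\right) 31 + 6 \left(-6 + 6\right) = -186 + 6 \cdot 0 = -186 + 0 = -186$)
$\frac{Z}{9380} = - \frac{186}{9380} = \left(-186\right) \frac{1}{9380} = - \frac{93}{4690}$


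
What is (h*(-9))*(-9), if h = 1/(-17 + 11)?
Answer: -27/2 ≈ -13.500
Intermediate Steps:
h = -1/6 (h = 1/(-6) = -1/6 ≈ -0.16667)
(h*(-9))*(-9) = -1/6*(-9)*(-9) = (3/2)*(-9) = -27/2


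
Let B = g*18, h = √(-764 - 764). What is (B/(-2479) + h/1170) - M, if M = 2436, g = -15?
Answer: -6038574/2479 + I*√382/585 ≈ -2435.9 + 0.03341*I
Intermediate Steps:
h = 2*I*√382 (h = √(-1528) = 2*I*√382 ≈ 39.09*I)
B = -270 (B = -15*18 = -270)
(B/(-2479) + h/1170) - M = (-270/(-2479) + (2*I*√382)/1170) - 1*2436 = (-270*(-1/2479) + (2*I*√382)*(1/1170)) - 2436 = (270/2479 + I*√382/585) - 2436 = -6038574/2479 + I*√382/585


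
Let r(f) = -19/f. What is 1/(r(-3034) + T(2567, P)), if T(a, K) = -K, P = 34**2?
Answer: -3034/3507285 ≈ -0.00086506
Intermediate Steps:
P = 1156
1/(r(-3034) + T(2567, P)) = 1/(-19/(-3034) - 1*1156) = 1/(-19*(-1/3034) - 1156) = 1/(19/3034 - 1156) = 1/(-3507285/3034) = -3034/3507285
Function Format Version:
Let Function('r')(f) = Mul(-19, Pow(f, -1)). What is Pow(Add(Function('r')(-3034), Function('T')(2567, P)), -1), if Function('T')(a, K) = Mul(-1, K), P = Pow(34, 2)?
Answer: Rational(-3034, 3507285) ≈ -0.00086506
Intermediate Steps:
P = 1156
Pow(Add(Function('r')(-3034), Function('T')(2567, P)), -1) = Pow(Add(Mul(-19, Pow(-3034, -1)), Mul(-1, 1156)), -1) = Pow(Add(Mul(-19, Rational(-1, 3034)), -1156), -1) = Pow(Add(Rational(19, 3034), -1156), -1) = Pow(Rational(-3507285, 3034), -1) = Rational(-3034, 3507285)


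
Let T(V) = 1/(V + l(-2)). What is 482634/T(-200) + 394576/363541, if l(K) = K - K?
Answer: -35091449004224/363541 ≈ -9.6527e+7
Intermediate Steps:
l(K) = 0
T(V) = 1/V (T(V) = 1/(V + 0) = 1/V)
482634/T(-200) + 394576/363541 = 482634/(1/(-200)) + 394576/363541 = 482634/(-1/200) + 394576*(1/363541) = 482634*(-200) + 394576/363541 = -96526800 + 394576/363541 = -35091449004224/363541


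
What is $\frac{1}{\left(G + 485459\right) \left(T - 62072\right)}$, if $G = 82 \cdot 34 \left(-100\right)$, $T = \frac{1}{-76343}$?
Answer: $- \frac{76343}{979307960199323} \approx -7.7956 \cdot 10^{-11}$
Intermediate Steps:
$T = - \frac{1}{76343} \approx -1.3099 \cdot 10^{-5}$
$G = -278800$ ($G = 2788 \left(-100\right) = -278800$)
$\frac{1}{\left(G + 485459\right) \left(T - 62072\right)} = \frac{1}{\left(-278800 + 485459\right) \left(- \frac{1}{76343} - 62072\right)} = \frac{1}{206659 \left(- \frac{4738762697}{76343}\right)} = \frac{1}{206659} \left(- \frac{76343}{4738762697}\right) = - \frac{76343}{979307960199323}$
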